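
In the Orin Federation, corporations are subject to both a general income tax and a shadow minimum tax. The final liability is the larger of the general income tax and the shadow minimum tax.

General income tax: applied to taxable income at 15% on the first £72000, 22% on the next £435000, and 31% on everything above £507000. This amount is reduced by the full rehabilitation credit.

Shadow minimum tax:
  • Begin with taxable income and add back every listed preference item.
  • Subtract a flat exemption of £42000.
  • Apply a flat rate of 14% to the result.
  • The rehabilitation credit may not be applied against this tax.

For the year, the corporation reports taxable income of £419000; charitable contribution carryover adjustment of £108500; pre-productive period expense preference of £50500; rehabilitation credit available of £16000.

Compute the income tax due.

General income tax:
  £72000 × 15% = £10800
  £347000 × 22% = £76340
  → £87140
  Less rehabilitation credit £16000 → £71140

Shadow minimum tax:
  Adjusted income: £419000 + £108500 + £50500 = £578000
  Less exemption £42000 → base £536000
  £536000 × 14% = £75040

£75040 > £71140, so the shadow minimum tax is the binding amount.

£75040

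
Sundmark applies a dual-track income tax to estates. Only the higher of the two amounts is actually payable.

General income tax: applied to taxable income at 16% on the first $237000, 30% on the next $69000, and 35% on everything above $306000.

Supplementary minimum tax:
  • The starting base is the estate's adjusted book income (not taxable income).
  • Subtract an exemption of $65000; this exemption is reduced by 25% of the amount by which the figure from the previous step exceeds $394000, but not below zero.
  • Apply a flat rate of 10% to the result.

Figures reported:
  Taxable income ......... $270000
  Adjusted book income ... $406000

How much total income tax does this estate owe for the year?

$47820

Supplementary minimum tax:
  Base (adjusted book income): $406000
  Exemption: $65000 − 25% × ($406000 − $394000) = $65000 − $3000 = $62000
  Base: $406000 − $62000 = $344000
  $344000 × 10% = $34400

General income tax:
  $237000 × 16% = $37920
  $33000 × 30% = $9900
  → $47820

$47820 > $34400, so the general income tax governs.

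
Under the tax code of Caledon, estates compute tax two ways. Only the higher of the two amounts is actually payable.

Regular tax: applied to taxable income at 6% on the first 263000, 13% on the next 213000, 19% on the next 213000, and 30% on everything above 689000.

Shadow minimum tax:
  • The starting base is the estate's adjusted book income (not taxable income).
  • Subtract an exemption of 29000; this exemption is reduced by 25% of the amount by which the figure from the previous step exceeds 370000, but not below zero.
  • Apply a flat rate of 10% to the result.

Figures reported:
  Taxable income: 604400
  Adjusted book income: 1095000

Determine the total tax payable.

109500

Regular tax:
  263000 × 6% = 15780
  213000 × 13% = 27690
  128400 × 19% = 24396
  → 67866

Shadow minimum tax:
  Base (adjusted book income): 1095000
  Exemption: 25% × (1095000 − 370000) = 181250 ≥ 29000, so the exemption is fully phased out
  Base: 1095000 − 0 = 1095000
  1095000 × 10% = 109500

109500 > 67866, so the shadow minimum tax is the binding amount.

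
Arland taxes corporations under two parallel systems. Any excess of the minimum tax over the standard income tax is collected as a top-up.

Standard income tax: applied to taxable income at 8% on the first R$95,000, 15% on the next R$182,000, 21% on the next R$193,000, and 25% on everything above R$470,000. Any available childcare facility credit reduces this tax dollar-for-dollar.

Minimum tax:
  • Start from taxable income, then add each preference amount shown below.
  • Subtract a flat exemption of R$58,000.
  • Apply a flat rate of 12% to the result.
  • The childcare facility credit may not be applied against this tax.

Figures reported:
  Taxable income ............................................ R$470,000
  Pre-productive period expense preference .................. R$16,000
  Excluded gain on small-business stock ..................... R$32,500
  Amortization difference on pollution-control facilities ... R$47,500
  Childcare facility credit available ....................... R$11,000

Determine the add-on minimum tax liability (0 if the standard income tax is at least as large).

Standard income tax:
  R$95,000 × 8% = R$7,600
  R$182,000 × 15% = R$27,300
  R$193,000 × 21% = R$40,530
  → R$75,430
  Less childcare facility credit R$11,000 → R$64,430

Minimum tax:
  Adjusted income: R$470,000 + R$16,000 + R$32,500 + R$47,500 = R$566,000
  Less exemption R$58,000 → base R$508,000
  R$508,000 × 12% = R$60,960

R$60,960 ≤ R$64,430, so no add-on is due.

R$0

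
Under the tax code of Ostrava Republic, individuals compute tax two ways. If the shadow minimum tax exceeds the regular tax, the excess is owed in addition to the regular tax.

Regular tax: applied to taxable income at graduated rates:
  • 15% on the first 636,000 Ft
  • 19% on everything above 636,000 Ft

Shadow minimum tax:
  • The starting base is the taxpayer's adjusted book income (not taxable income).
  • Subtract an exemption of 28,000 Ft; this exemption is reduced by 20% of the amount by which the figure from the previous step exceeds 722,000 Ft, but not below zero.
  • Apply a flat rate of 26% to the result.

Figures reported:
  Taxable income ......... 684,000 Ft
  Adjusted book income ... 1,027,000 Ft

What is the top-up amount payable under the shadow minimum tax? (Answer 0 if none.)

162,500 Ft

Regular tax:
  636,000 Ft × 15% = 95,400 Ft
  48,000 Ft × 19% = 9,120 Ft
  → 104,520 Ft

Shadow minimum tax:
  Base (adjusted book income): 1,027,000 Ft
  Exemption: 20% × (1,027,000 Ft − 722,000 Ft) = 61,000 Ft ≥ 28,000 Ft, so the exemption is fully phased out
  Base: 1,027,000 Ft − 0 Ft = 1,027,000 Ft
  1,027,000 Ft × 26% = 267,020 Ft

Excess of shadow minimum tax over regular tax: 267,020 Ft − 104,520 Ft = 162,500 Ft.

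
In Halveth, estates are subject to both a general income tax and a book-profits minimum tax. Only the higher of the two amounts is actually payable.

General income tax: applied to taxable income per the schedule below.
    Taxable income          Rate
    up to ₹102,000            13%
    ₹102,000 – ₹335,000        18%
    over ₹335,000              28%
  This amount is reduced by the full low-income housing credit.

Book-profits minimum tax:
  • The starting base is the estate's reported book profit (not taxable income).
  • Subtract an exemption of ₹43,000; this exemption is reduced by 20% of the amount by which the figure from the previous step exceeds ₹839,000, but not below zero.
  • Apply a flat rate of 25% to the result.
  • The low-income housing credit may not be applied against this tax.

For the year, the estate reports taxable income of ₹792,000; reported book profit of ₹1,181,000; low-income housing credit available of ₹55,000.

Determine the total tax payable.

General income tax:
  ₹102,000 × 13% = ₹13,260
  ₹233,000 × 18% = ₹41,940
  ₹457,000 × 28% = ₹127,960
  → ₹183,160
  Less low-income housing credit ₹55,000 → ₹128,160

Book-profits minimum tax:
  Base (reported book profit): ₹1,181,000
  Exemption: 20% × (₹1,181,000 − ₹839,000) = ₹68,400 ≥ ₹43,000, so the exemption is fully phased out
  Base: ₹1,181,000 − ₹0 = ₹1,181,000
  ₹1,181,000 × 25% = ₹295,250

₹295,250 > ₹128,160, so the book-profits minimum tax is the binding amount.

₹295,250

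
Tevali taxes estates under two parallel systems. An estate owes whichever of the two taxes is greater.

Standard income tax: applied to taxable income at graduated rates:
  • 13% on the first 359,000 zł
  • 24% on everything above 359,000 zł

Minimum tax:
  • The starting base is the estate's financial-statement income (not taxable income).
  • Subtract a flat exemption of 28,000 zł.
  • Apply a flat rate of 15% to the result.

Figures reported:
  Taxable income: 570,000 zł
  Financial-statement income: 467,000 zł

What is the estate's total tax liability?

97,310 zł

Minimum tax:
  Base (financial-statement income): 467,000 zł
  Less exemption 28,000 zł → base 439,000 zł
  439,000 zł × 15% = 65,850 zł

Standard income tax:
  359,000 zł × 13% = 46,670 zł
  211,000 zł × 24% = 50,640 zł
  → 97,310 zł

97,310 zł > 65,850 zł, so the standard income tax governs.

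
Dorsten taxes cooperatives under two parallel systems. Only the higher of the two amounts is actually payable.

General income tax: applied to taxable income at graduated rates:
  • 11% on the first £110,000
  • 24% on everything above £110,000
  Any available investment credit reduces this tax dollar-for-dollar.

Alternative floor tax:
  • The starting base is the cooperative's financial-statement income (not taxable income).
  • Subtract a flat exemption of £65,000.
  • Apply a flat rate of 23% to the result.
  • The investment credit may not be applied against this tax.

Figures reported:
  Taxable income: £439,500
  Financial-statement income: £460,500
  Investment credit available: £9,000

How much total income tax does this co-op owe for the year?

£90,965

General income tax:
  £110,000 × 11% = £12,100
  £329,500 × 24% = £79,080
  → £91,180
  Less investment credit £9,000 → £82,180

Alternative floor tax:
  Base (financial-statement income): £460,500
  Less exemption £65,000 → base £395,500
  £395,500 × 23% = £90,965

£90,965 > £82,180, so the alternative floor tax is the binding amount.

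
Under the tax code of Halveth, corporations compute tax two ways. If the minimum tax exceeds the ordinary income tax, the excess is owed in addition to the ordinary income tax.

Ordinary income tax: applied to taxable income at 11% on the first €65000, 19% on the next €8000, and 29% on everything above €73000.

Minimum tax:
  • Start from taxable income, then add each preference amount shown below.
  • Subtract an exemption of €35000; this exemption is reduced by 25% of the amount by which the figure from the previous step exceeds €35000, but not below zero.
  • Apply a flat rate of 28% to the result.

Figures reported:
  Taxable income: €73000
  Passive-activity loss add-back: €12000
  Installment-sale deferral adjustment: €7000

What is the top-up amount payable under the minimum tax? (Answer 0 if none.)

€11280

Minimum tax:
  Adjusted income: €73000 + €12000 + €7000 = €92000
  Exemption: €35000 − 25% × (€92000 − €35000) = €35000 − €14250 = €20750
  Base: €92000 − €20750 = €71250
  €71250 × 28% = €19950

Ordinary income tax:
  €65000 × 11% = €7150
  €8000 × 19% = €1520
  → €8670

Excess of minimum tax over ordinary income tax: €19950 − €8670 = €11280.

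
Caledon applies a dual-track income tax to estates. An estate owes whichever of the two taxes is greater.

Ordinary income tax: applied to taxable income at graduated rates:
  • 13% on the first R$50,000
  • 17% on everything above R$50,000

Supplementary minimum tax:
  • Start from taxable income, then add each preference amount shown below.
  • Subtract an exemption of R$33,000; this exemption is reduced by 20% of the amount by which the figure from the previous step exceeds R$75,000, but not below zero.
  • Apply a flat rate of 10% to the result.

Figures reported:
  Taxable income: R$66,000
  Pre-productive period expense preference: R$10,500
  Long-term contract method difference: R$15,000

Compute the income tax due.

Ordinary income tax:
  R$50,000 × 13% = R$6,500
  R$16,000 × 17% = R$2,720
  → R$9,220

Supplementary minimum tax:
  Adjusted income: R$66,000 + R$10,500 + R$15,000 = R$91,500
  Exemption: R$33,000 − 20% × (R$91,500 − R$75,000) = R$33,000 − R$3,300 = R$29,700
  Base: R$91,500 − R$29,700 = R$61,800
  R$61,800 × 10% = R$6,180

R$9,220 > R$6,180, so the ordinary income tax governs.

R$9,220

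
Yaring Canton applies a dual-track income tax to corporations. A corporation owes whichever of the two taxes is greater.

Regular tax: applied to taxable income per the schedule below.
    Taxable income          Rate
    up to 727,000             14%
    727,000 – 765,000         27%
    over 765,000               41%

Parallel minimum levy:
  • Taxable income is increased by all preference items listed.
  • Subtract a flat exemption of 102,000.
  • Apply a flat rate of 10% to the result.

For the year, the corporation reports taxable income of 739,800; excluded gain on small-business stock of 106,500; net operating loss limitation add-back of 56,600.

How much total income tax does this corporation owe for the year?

Regular tax:
  727,000 × 14% = 101,780
  12,800 × 27% = 3,456
  → 105,236

Parallel minimum levy:
  Adjusted income: 739,800 + 106,500 + 56,600 = 902,900
  Less exemption 102,000 → base 800,900
  800,900 × 10% = 80,090

105,236 > 80,090, so the regular tax governs.

105,236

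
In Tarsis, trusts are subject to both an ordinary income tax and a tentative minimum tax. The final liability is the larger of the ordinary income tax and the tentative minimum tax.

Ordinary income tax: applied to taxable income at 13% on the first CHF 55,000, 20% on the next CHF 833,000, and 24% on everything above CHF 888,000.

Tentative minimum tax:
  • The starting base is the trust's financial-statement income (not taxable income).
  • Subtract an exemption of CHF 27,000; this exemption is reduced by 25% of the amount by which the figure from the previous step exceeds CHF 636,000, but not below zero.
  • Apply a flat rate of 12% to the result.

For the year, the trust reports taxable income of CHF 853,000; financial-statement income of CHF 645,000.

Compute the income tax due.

Ordinary income tax:
  CHF 55,000 × 13% = CHF 7,150
  CHF 798,000 × 20% = CHF 159,600
  → CHF 166,750

Tentative minimum tax:
  Base (financial-statement income): CHF 645,000
  Exemption: CHF 27,000 − 25% × (CHF 645,000 − CHF 636,000) = CHF 27,000 − CHF 2,250 = CHF 24,750
  Base: CHF 645,000 − CHF 24,750 = CHF 620,250
  CHF 620,250 × 12% = CHF 74,430

CHF 166,750 > CHF 74,430, so the ordinary income tax governs.

CHF 166,750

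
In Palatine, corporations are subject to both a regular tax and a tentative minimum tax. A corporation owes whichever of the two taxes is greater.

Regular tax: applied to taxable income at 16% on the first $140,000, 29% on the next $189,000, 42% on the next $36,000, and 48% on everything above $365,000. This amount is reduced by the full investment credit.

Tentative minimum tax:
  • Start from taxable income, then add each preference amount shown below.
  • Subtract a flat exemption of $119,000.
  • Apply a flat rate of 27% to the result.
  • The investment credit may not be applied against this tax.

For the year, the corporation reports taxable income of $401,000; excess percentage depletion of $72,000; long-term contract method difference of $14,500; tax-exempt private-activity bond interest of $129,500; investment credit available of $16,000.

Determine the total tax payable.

Tentative minimum tax:
  Adjusted income: $401,000 + $72,000 + $14,500 + $129,500 = $617,000
  Less exemption $119,000 → base $498,000
  $498,000 × 27% = $134,460

Regular tax:
  $140,000 × 16% = $22,400
  $189,000 × 29% = $54,810
  $36,000 × 42% = $15,120
  $36,000 × 48% = $17,280
  → $109,610
  Less investment credit $16,000 → $93,610

$134,460 > $93,610, so the tentative minimum tax is the binding amount.

$134,460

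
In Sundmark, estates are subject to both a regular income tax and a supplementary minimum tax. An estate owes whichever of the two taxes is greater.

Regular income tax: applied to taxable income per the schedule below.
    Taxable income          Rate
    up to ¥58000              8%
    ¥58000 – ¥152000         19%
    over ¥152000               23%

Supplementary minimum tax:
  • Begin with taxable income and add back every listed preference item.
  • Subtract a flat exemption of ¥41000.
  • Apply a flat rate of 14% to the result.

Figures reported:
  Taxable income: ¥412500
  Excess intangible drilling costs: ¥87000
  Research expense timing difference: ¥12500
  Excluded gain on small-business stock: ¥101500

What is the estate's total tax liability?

Regular income tax:
  ¥58000 × 8% = ¥4640
  ¥94000 × 19% = ¥17860
  ¥260500 × 23% = ¥59915
  → ¥82415

Supplementary minimum tax:
  Adjusted income: ¥412500 + ¥87000 + ¥12500 + ¥101500 = ¥613500
  Less exemption ¥41000 → base ¥572500
  ¥572500 × 14% = ¥80150

¥82415 > ¥80150, so the regular income tax governs.

¥82415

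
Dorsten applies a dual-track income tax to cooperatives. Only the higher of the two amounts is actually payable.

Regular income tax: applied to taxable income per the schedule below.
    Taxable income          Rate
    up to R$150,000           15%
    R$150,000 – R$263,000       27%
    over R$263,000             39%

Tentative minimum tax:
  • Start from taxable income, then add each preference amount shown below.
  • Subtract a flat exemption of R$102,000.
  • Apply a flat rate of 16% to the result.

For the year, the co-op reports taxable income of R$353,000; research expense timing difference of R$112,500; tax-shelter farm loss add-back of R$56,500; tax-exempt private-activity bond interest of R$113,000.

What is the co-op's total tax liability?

Regular income tax:
  R$150,000 × 15% = R$22,500
  R$113,000 × 27% = R$30,510
  R$90,000 × 39% = R$35,100
  → R$88,110

Tentative minimum tax:
  Adjusted income: R$353,000 + R$112,500 + R$56,500 + R$113,000 = R$635,000
  Less exemption R$102,000 → base R$533,000
  R$533,000 × 16% = R$85,280

R$88,110 > R$85,280, so the regular income tax governs.

R$88,110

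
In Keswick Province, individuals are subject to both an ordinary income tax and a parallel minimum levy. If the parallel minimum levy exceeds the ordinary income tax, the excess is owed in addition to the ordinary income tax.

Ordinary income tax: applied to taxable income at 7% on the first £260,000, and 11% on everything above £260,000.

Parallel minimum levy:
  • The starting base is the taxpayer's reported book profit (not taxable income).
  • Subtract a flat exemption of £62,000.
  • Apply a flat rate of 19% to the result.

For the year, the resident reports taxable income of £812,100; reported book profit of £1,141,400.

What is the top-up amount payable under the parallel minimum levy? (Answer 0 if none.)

£126,155

Parallel minimum levy:
  Base (reported book profit): £1,141,400
  Less exemption £62,000 → base £1,079,400
  £1,079,400 × 19% = £205,086

Ordinary income tax:
  £260,000 × 7% = £18,200
  £552,100 × 11% = £60,731
  → £78,931

Excess of parallel minimum levy over ordinary income tax: £205,086 − £78,931 = £126,155.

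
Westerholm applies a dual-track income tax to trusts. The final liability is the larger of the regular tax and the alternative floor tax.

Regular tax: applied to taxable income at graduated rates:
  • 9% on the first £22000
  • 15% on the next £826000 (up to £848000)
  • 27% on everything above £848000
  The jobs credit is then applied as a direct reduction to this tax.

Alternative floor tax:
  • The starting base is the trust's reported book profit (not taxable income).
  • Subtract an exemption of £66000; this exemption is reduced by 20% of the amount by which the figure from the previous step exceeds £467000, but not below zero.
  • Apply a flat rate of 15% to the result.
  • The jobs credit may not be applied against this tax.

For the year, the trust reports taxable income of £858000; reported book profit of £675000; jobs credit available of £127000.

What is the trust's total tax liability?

Regular tax:
  £22000 × 9% = £1980
  £826000 × 15% = £123900
  £10000 × 27% = £2700
  → £128580
  Less jobs credit £127000 → £1580

Alternative floor tax:
  Base (reported book profit): £675000
  Exemption: £66000 − 20% × (£675000 − £467000) = £66000 − £41600 = £24400
  Base: £675000 − £24400 = £650600
  £650600 × 15% = £97590

£97590 > £1580, so the alternative floor tax is the binding amount.

£97590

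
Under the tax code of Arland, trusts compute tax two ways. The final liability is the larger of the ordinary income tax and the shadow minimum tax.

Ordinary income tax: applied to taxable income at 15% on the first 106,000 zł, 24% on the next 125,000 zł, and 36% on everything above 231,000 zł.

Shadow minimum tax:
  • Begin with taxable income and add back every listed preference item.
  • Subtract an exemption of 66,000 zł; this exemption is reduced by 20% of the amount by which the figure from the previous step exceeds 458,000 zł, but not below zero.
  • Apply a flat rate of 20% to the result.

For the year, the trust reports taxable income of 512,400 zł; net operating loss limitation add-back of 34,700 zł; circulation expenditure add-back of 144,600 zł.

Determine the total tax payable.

147,204 zł

Shadow minimum tax:
  Adjusted income: 512,400 zł + 34,700 zł + 144,600 zł = 691,700 zł
  Exemption: 66,000 zł − 20% × (691,700 zł − 458,000 zł) = 66,000 zł − 46,740 zł = 19,260 zł
  Base: 691,700 zł − 19,260 zł = 672,440 zł
  672,440 zł × 20% = 134,488 zł

Ordinary income tax:
  106,000 zł × 15% = 15,900 zł
  125,000 zł × 24% = 30,000 zł
  281,400 zł × 36% = 101,304 zł
  → 147,204 zł

147,204 zł > 134,488 zł, so the ordinary income tax governs.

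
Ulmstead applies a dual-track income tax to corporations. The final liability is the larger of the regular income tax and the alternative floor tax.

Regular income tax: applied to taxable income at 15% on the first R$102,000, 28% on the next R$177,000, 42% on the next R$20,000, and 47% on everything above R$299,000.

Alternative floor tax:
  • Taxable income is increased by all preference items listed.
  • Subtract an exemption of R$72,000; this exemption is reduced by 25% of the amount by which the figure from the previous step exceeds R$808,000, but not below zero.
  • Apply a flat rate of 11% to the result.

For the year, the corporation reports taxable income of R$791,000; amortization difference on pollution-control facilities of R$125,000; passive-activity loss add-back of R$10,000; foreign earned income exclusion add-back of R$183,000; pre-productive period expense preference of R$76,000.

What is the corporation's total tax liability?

Regular income tax:
  R$102,000 × 15% = R$15,300
  R$177,000 × 28% = R$49,560
  R$20,000 × 42% = R$8,400
  R$492,000 × 47% = R$231,240
  → R$304,500

Alternative floor tax:
  Adjusted income: R$791,000 + R$125,000 + R$10,000 + R$183,000 + R$76,000 = R$1,185,000
  Exemption: 25% × (R$1,185,000 − R$808,000) = R$94,250 ≥ R$72,000, so the exemption is fully phased out
  Base: R$1,185,000 − R$0 = R$1,185,000
  R$1,185,000 × 11% = R$130,350

R$304,500 > R$130,350, so the regular income tax governs.

R$304,500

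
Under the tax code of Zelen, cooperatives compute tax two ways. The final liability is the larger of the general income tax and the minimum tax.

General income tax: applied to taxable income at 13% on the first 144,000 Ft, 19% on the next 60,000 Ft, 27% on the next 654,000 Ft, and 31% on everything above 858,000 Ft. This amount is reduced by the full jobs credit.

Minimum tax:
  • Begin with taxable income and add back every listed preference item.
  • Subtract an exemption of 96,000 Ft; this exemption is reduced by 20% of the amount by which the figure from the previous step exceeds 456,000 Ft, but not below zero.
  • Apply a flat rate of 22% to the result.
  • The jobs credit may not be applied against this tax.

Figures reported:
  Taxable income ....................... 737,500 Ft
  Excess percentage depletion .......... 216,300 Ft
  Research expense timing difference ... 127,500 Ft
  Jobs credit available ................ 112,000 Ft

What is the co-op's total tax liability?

Minimum tax:
  Adjusted income: 737,500 Ft + 216,300 Ft + 127,500 Ft = 1,081,300 Ft
  Exemption: 20% × (1,081,300 Ft − 456,000 Ft) = 125,060 Ft ≥ 96,000 Ft, so the exemption is fully phased out
  Base: 1,081,300 Ft − 0 Ft = 1,081,300 Ft
  1,081,300 Ft × 22% = 237,886 Ft

General income tax:
  144,000 Ft × 13% = 18,720 Ft
  60,000 Ft × 19% = 11,400 Ft
  533,500 Ft × 27% = 144,045 Ft
  → 174,165 Ft
  Less jobs credit 112,000 Ft → 62,165 Ft

237,886 Ft > 62,165 Ft, so the minimum tax is the binding amount.

237,886 Ft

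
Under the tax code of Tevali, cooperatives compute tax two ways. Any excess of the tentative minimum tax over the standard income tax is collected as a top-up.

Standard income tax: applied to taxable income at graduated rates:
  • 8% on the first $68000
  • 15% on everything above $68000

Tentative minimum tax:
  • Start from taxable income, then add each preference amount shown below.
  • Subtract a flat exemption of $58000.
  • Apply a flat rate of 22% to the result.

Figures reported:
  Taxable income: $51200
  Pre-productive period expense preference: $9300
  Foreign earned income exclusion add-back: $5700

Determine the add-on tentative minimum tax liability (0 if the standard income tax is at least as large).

$0

Tentative minimum tax:
  Adjusted income: $51200 + $9300 + $5700 = $66200
  Less exemption $58000 → base $8200
  $8200 × 22% = $1804

Standard income tax:
  $51200 × 8% = $4096

$1804 ≤ $4096, so no add-on is due.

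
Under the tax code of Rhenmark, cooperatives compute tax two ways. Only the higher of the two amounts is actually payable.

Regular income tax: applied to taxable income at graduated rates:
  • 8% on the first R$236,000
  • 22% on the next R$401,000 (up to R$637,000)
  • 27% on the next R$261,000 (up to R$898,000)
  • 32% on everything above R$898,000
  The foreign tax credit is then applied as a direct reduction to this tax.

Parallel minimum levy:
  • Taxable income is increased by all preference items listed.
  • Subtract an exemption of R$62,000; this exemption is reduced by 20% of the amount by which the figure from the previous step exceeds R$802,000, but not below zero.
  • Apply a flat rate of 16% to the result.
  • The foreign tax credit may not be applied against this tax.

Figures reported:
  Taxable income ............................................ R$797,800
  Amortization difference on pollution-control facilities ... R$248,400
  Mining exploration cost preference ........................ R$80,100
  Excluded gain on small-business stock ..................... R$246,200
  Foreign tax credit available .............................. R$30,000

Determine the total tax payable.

R$219,600

Regular income tax:
  R$236,000 × 8% = R$18,880
  R$401,000 × 22% = R$88,220
  R$160,800 × 27% = R$43,416
  → R$150,516
  Less foreign tax credit R$30,000 → R$120,516

Parallel minimum levy:
  Adjusted income: R$797,800 + R$248,400 + R$80,100 + R$246,200 = R$1,372,500
  Exemption: 20% × (R$1,372,500 − R$802,000) = R$114,100 ≥ R$62,000, so the exemption is fully phased out
  Base: R$1,372,500 − R$0 = R$1,372,500
  R$1,372,500 × 16% = R$219,600

R$219,600 > R$120,516, so the parallel minimum levy is the binding amount.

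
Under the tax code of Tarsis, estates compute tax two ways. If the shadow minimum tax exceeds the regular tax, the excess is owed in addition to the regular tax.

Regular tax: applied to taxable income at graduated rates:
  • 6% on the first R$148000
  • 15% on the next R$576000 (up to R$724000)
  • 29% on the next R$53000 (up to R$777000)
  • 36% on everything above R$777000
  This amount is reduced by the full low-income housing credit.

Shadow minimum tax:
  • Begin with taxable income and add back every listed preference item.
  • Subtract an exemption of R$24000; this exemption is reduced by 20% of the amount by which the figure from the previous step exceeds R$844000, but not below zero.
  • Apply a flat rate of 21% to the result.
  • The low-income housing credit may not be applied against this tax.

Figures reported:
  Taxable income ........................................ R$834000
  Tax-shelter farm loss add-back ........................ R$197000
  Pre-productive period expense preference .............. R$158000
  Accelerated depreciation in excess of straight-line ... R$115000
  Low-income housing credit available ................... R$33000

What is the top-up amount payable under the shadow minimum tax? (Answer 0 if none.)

Shadow minimum tax:
  Adjusted income: R$834000 + R$197000 + R$158000 + R$115000 = R$1304000
  Exemption: 20% × (R$1304000 − R$844000) = R$92000 ≥ R$24000, so the exemption is fully phased out
  Base: R$1304000 − R$0 = R$1304000
  R$1304000 × 21% = R$273840

Regular tax:
  R$148000 × 6% = R$8880
  R$576000 × 15% = R$86400
  R$53000 × 29% = R$15370
  R$57000 × 36% = R$20520
  → R$131170
  Less low-income housing credit R$33000 → R$98170

Excess of shadow minimum tax over regular tax: R$273840 − R$98170 = R$175670.

R$175670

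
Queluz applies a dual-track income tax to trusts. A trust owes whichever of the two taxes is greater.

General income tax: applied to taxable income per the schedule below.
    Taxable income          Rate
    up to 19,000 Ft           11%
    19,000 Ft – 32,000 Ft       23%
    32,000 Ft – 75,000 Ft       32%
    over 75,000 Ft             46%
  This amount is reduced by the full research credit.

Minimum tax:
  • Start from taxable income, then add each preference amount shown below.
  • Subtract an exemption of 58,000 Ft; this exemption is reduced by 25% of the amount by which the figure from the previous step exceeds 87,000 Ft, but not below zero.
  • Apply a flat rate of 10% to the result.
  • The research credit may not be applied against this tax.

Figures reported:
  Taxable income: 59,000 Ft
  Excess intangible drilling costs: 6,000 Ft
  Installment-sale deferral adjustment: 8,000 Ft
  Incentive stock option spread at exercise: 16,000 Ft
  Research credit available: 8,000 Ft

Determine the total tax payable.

Minimum tax:
  Adjusted income: 59,000 Ft + 6,000 Ft + 8,000 Ft + 16,000 Ft = 89,000 Ft
  Exemption: 58,000 Ft − 25% × (89,000 Ft − 87,000 Ft) = 58,000 Ft − 500 Ft = 57,500 Ft
  Base: 89,000 Ft − 57,500 Ft = 31,500 Ft
  31,500 Ft × 10% = 3,150 Ft

General income tax:
  19,000 Ft × 11% = 2,090 Ft
  13,000 Ft × 23% = 2,990 Ft
  27,000 Ft × 32% = 8,640 Ft
  → 13,720 Ft
  Less research credit 8,000 Ft → 5,720 Ft

5,720 Ft > 3,150 Ft, so the general income tax governs.

5,720 Ft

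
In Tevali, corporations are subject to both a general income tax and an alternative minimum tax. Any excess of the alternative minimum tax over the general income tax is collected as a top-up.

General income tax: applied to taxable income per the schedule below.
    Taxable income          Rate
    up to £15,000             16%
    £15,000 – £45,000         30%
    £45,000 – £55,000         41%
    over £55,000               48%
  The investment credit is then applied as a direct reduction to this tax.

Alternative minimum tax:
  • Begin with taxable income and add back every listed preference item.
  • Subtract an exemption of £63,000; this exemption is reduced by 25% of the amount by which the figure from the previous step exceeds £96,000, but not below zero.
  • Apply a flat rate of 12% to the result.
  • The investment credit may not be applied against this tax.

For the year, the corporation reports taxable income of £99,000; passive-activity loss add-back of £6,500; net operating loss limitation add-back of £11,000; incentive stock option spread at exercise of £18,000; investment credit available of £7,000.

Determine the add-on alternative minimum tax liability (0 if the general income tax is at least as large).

£0

Alternative minimum tax:
  Adjusted income: £99,000 + £6,500 + £11,000 + £18,000 = £134,500
  Exemption: £63,000 − 25% × (£134,500 − £96,000) = £63,000 − £9,625 = £53,375
  Base: £134,500 − £53,375 = £81,125
  £81,125 × 12% = £9,735

General income tax:
  £15,000 × 16% = £2,400
  £30,000 × 30% = £9,000
  £10,000 × 41% = £4,100
  £44,000 × 48% = £21,120
  → £36,620
  Less investment credit £7,000 → £29,620

£9,735 ≤ £29,620, so no add-on is due.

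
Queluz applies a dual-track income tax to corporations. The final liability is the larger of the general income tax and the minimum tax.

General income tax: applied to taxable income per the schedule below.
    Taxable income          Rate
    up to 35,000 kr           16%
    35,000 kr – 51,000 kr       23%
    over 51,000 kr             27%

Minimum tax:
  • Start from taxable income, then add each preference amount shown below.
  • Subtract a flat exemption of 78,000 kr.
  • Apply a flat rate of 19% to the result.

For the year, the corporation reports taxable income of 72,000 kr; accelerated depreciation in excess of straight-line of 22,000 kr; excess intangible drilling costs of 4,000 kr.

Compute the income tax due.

Minimum tax:
  Adjusted income: 72,000 kr + 22,000 kr + 4,000 kr = 98,000 kr
  Less exemption 78,000 kr → base 20,000 kr
  20,000 kr × 19% = 3,800 kr

General income tax:
  35,000 kr × 16% = 5,600 kr
  16,000 kr × 23% = 3,680 kr
  21,000 kr × 27% = 5,670 kr
  → 14,950 kr

14,950 kr > 3,800 kr, so the general income tax governs.

14,950 kr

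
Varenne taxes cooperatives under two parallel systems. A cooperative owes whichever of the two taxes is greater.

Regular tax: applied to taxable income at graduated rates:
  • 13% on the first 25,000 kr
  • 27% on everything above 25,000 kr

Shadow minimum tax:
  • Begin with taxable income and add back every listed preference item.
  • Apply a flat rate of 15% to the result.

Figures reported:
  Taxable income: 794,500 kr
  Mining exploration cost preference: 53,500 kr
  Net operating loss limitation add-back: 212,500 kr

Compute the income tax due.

211,015 kr

Shadow minimum tax:
  Adjusted income: 794,500 kr + 53,500 kr + 212,500 kr = 1,060,500 kr
  1,060,500 kr × 15% = 159,075 kr

Regular tax:
  25,000 kr × 13% = 3,250 kr
  769,500 kr × 27% = 207,765 kr
  → 211,015 kr

211,015 kr > 159,075 kr, so the regular tax governs.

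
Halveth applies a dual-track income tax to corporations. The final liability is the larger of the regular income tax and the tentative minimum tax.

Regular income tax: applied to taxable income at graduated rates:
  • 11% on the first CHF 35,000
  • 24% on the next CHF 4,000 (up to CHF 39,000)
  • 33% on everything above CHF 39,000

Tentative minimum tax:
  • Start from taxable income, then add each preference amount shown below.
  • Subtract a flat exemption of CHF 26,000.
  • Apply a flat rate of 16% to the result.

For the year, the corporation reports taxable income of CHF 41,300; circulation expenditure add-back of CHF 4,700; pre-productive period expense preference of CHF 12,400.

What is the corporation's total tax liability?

Tentative minimum tax:
  Adjusted income: CHF 41,300 + CHF 4,700 + CHF 12,400 = CHF 58,400
  Less exemption CHF 26,000 → base CHF 32,400
  CHF 32,400 × 16% = CHF 5,184

Regular income tax:
  CHF 35,000 × 11% = CHF 3,850
  CHF 4,000 × 24% = CHF 960
  CHF 2,300 × 33% = CHF 759
  → CHF 5,569

CHF 5,569 > CHF 5,184, so the regular income tax governs.

CHF 5,569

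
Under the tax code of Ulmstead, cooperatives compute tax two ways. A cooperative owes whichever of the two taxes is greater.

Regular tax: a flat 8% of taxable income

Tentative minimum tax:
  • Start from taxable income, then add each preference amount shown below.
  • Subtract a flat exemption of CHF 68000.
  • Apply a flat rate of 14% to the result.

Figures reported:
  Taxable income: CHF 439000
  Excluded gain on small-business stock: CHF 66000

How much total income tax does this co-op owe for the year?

Regular tax:
  CHF 439000 × 8% = CHF 35120

Tentative minimum tax:
  Adjusted income: CHF 439000 + CHF 66000 = CHF 505000
  Less exemption CHF 68000 → base CHF 437000
  CHF 437000 × 14% = CHF 61180

CHF 61180 > CHF 35120, so the tentative minimum tax is the binding amount.

CHF 61180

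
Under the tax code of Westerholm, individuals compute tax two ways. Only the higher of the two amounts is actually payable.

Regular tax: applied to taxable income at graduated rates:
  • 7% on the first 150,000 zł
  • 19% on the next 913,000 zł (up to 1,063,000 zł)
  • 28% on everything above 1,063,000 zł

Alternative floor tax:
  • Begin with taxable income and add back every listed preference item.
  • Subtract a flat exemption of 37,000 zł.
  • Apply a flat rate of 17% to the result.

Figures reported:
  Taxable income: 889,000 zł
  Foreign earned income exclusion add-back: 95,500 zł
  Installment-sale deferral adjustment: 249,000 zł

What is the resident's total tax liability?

203,405 zł

Regular tax:
  150,000 zł × 7% = 10,500 zł
  739,000 zł × 19% = 140,410 zł
  → 150,910 zł

Alternative floor tax:
  Adjusted income: 889,000 zł + 95,500 zł + 249,000 zł = 1,233,500 zł
  Less exemption 37,000 zł → base 1,196,500 zł
  1,196,500 zł × 17% = 203,405 zł

203,405 zł > 150,910 zł, so the alternative floor tax is the binding amount.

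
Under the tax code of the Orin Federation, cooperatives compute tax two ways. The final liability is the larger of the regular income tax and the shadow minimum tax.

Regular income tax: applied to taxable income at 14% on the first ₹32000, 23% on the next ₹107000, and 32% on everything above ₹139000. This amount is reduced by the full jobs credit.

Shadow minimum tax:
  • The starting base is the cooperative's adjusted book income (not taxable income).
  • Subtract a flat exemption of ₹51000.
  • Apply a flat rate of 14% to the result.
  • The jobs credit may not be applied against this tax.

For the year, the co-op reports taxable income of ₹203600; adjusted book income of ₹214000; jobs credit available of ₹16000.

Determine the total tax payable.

Regular income tax:
  ₹32000 × 14% = ₹4480
  ₹107000 × 23% = ₹24610
  ₹64600 × 32% = ₹20672
  → ₹49762
  Less jobs credit ₹16000 → ₹33762

Shadow minimum tax:
  Base (adjusted book income): ₹214000
  Less exemption ₹51000 → base ₹163000
  ₹163000 × 14% = ₹22820

₹33762 > ₹22820, so the regular income tax governs.

₹33762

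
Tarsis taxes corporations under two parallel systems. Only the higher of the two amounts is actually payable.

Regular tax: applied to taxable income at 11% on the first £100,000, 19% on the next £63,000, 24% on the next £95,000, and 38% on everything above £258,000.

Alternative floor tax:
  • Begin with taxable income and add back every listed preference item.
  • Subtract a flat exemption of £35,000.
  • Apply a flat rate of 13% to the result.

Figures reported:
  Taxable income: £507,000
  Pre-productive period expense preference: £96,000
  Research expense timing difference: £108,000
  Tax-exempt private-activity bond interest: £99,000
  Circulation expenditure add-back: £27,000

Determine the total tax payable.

Alternative floor tax:
  Adjusted income: £507,000 + £96,000 + £108,000 + £99,000 + £27,000 = £837,000
  Less exemption £35,000 → base £802,000
  £802,000 × 13% = £104,260

Regular tax:
  £100,000 × 11% = £11,000
  £63,000 × 19% = £11,970
  £95,000 × 24% = £22,800
  £249,000 × 38% = £94,620
  → £140,390

£140,390 > £104,260, so the regular tax governs.

£140,390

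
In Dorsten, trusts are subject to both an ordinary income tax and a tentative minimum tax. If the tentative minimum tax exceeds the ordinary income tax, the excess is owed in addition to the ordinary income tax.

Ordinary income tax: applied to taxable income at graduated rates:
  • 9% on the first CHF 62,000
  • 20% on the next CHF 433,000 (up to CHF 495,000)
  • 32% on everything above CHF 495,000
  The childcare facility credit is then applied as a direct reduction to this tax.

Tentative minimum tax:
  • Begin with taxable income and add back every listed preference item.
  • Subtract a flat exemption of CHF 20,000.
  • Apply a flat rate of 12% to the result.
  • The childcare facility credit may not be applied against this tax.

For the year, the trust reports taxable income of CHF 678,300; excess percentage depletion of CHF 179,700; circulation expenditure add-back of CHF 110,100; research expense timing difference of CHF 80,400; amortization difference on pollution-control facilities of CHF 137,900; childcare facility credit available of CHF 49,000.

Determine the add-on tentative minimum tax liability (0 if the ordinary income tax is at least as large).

Tentative minimum tax:
  Adjusted income: CHF 678,300 + CHF 179,700 + CHF 110,100 + CHF 80,400 + CHF 137,900 = CHF 1,186,400
  Less exemption CHF 20,000 → base CHF 1,166,400
  CHF 1,166,400 × 12% = CHF 139,968

Ordinary income tax:
  CHF 62,000 × 9% = CHF 5,580
  CHF 433,000 × 20% = CHF 86,600
  CHF 183,300 × 32% = CHF 58,656
  → CHF 150,836
  Less childcare facility credit CHF 49,000 → CHF 101,836

Excess of tentative minimum tax over ordinary income tax: CHF 139,968 − CHF 101,836 = CHF 38,132.

CHF 38,132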